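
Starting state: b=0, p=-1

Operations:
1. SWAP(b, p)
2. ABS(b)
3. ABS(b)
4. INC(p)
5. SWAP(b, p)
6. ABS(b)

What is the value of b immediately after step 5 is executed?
b = 1

Tracing b through execution:
Initial: b = 0
After step 1 (SWAP(b, p)): b = -1
After step 2 (ABS(b)): b = 1
After step 3 (ABS(b)): b = 1
After step 4 (INC(p)): b = 1
After step 5 (SWAP(b, p)): b = 1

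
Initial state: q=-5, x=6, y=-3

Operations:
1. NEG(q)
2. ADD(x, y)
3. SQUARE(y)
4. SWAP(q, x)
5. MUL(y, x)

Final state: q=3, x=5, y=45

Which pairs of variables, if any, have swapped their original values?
None

Comparing initial and final values:
q: -5 → 3
x: 6 → 5
y: -3 → 45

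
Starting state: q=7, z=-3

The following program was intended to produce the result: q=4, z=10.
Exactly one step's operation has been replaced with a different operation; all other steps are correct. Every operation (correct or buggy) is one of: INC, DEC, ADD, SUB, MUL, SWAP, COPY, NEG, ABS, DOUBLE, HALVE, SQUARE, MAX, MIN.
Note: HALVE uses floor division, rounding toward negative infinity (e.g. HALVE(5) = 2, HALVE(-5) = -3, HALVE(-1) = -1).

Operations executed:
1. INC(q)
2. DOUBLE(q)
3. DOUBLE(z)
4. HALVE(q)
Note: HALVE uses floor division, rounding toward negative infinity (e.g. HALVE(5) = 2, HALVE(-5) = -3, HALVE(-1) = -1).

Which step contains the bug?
Step 2

Trace with buggy code:
Initial: q=7, z=-3
After step 1: q=8, z=-3
After step 2: q=16, z=-3
After step 3: q=16, z=-6
After step 4: q=8, z=-6
Actual final q=8, z=-6 ≠ expected q=4, z=10.
Step 2 is the only position where a single-operation replacement can produce the expected result.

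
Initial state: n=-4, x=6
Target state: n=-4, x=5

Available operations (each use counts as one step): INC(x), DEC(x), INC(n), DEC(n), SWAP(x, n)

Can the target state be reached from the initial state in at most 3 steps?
Yes

Path (1 step): DEC(x)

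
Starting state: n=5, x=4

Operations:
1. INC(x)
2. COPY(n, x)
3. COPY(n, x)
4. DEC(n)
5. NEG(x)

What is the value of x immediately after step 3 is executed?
x = 5

Tracing x through execution:
Initial: x = 4
After step 1 (INC(x)): x = 5
After step 2 (COPY(n, x)): x = 5
After step 3 (COPY(n, x)): x = 5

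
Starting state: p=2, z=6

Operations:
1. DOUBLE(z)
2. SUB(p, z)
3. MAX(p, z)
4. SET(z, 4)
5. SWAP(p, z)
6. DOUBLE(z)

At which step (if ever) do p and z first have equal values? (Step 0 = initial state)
Step 3

p and z first become equal after step 3.

Comparing values at each step:
Initial: p=2, z=6
After step 1: p=2, z=12
After step 2: p=-10, z=12
After step 3: p=12, z=12 ← equal!
After step 4: p=12, z=4
After step 5: p=4, z=12
After step 6: p=4, z=24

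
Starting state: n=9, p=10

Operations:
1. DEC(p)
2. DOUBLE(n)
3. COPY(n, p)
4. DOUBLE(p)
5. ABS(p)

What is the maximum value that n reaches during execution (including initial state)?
18

Values of n at each step:
Initial: n = 9
After step 1: n = 9
After step 2: n = 18 ← maximum
After step 3: n = 9
After step 4: n = 9
After step 5: n = 9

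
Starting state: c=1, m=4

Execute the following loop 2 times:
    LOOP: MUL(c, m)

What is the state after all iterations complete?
c=16, m=4

Iteration trace:
Start: c=1, m=4
After iteration 1: c=4, m=4
After iteration 2: c=16, m=4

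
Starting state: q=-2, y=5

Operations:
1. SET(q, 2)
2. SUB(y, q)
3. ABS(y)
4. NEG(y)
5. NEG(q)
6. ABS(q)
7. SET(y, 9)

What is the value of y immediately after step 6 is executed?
y = -3

Tracing y through execution:
Initial: y = 5
After step 1 (SET(q, 2)): y = 5
After step 2 (SUB(y, q)): y = 3
After step 3 (ABS(y)): y = 3
After step 4 (NEG(y)): y = -3
After step 5 (NEG(q)): y = -3
After step 6 (ABS(q)): y = -3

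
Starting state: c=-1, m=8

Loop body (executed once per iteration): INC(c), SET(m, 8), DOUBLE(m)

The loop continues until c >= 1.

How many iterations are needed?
2

Tracing iterations:
Initial: c=-1, m=8
After iteration 1: c=0, m=16
After iteration 2: c=1, m=16
c >= 1 now holds, so the loop exits after 2 iterations.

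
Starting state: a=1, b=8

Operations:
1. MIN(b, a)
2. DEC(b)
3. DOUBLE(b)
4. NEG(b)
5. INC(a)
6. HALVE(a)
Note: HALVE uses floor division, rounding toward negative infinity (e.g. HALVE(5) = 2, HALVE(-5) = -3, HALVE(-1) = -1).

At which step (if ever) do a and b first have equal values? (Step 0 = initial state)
Step 1

a and b first become equal after step 1.

Comparing values at each step:
Initial: a=1, b=8
After step 1: a=1, b=1 ← equal!
After step 2: a=1, b=0
After step 3: a=1, b=0
After step 4: a=1, b=0
After step 5: a=2, b=0
After step 6: a=1, b=0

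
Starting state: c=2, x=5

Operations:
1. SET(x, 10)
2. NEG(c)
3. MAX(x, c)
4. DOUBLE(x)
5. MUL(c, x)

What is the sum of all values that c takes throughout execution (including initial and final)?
-42

Values of c at each step:
Initial: c = 2
After step 1: c = 2
After step 2: c = -2
After step 3: c = -2
After step 4: c = -2
After step 5: c = -40
Sum = 2 + 2 + -2 + -2 + -2 + -40 = -42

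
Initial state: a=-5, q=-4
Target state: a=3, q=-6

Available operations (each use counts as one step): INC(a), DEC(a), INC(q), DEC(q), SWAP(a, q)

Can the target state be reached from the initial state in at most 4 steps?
No

The target state cannot be reached within 4 steps.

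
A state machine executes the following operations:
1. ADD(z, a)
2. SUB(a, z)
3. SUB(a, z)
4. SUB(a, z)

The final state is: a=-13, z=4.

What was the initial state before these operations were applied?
a=-1, z=5

Working backwards:
Final state: a=-13, z=4
Before step 4 (SUB(a, z)): a=-9, z=4
Before step 3 (SUB(a, z)): a=-5, z=4
Before step 2 (SUB(a, z)): a=-1, z=4
Before step 1 (ADD(z, a)): a=-1, z=5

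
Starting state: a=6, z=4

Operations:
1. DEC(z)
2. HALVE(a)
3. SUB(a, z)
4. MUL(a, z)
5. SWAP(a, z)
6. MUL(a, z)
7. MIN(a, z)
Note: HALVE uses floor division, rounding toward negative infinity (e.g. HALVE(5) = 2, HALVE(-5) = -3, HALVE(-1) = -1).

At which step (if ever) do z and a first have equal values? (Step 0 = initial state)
Step 2

z and a first become equal after step 2.

Comparing values at each step:
Initial: z=4, a=6
After step 1: z=3, a=6
After step 2: z=3, a=3 ← equal!
After step 3: z=3, a=0
After step 4: z=3, a=0
After step 5: z=0, a=3
After step 6: z=0, a=0 ← equal!
After step 7: z=0, a=0 ← equal!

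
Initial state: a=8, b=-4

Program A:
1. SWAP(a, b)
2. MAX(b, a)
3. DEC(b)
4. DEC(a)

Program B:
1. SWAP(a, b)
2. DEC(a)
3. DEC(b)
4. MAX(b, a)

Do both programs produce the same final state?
Yes

Program A final state: a=-5, b=7
Program B final state: a=-5, b=7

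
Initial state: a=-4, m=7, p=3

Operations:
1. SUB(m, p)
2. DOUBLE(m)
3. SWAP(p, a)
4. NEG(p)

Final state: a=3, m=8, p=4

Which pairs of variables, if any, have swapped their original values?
None

Comparing initial and final values:
p: 3 → 4
m: 7 → 8
a: -4 → 3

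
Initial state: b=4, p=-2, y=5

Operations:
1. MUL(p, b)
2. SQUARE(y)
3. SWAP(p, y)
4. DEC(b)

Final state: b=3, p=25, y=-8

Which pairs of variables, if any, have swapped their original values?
None

Comparing initial and final values:
p: -2 → 25
y: 5 → -8
b: 4 → 3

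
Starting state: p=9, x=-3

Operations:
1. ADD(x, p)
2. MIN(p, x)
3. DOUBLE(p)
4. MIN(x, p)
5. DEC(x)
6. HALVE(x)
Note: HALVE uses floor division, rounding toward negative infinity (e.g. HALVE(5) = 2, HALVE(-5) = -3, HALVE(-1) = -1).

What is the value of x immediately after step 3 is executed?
x = 6

Tracing x through execution:
Initial: x = -3
After step 1 (ADD(x, p)): x = 6
After step 2 (MIN(p, x)): x = 6
After step 3 (DOUBLE(p)): x = 6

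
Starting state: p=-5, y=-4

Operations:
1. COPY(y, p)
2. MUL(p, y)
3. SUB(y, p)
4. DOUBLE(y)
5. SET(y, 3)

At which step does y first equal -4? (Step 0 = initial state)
Step 0

Tracing y:
Initial: y = -4 ← first occurrence
After step 1: y = -5
After step 2: y = -5
After step 3: y = -30
After step 4: y = -60
After step 5: y = 3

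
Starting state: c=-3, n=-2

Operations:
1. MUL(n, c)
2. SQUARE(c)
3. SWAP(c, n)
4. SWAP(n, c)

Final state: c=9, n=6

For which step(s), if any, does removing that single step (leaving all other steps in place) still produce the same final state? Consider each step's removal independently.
None - removing any single step changes the final result

Testing removal of each single step:
Without step 1: final = c=9, n=-2 (different)
Without step 2: final = c=-3, n=6 (different)
Without step 3: final = c=6, n=9 (different)
Without step 4: final = c=6, n=9 (different)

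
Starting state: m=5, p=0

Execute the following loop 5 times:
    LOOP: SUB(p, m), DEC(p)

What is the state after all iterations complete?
m=5, p=-30

Iteration trace:
Start: m=5, p=0
After iteration 1: m=5, p=-6
After iteration 2: m=5, p=-12
After iteration 3: m=5, p=-18
After iteration 4: m=5, p=-24
After iteration 5: m=5, p=-30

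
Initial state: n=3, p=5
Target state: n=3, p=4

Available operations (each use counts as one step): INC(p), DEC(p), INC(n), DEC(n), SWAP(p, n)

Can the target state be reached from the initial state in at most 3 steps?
Yes

Path (1 step): DEC(p)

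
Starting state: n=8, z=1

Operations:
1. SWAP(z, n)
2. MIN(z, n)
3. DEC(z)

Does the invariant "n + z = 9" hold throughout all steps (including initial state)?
No, violated after step 2

The invariant is violated after step 2.

State at each step:
Initial: n=8, z=1
After step 1: n=1, z=8
After step 2: n=1, z=1
After step 3: n=1, z=0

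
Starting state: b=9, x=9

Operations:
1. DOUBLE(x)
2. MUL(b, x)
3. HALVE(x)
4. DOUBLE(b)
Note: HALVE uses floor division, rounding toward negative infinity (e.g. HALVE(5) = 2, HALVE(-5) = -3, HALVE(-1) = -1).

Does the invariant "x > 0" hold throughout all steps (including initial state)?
Yes

The invariant holds at every step.

State at each step:
Initial: b=9, x=9
After step 1: b=9, x=18
After step 2: b=162, x=18
After step 3: b=162, x=9
After step 4: b=324, x=9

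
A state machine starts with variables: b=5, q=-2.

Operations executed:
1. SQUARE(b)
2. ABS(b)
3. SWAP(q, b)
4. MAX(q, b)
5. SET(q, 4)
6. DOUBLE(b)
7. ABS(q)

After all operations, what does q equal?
q = 4

Tracing execution:
Step 1: SQUARE(b) → q = -2
Step 2: ABS(b) → q = -2
Step 3: SWAP(q, b) → q = 25
Step 4: MAX(q, b) → q = 25
Step 5: SET(q, 4) → q = 4
Step 6: DOUBLE(b) → q = 4
Step 7: ABS(q) → q = 4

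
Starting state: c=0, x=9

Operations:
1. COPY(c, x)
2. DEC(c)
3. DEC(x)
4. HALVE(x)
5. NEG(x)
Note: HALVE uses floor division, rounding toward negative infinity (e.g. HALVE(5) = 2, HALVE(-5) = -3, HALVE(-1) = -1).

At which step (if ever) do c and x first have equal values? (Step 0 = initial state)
Step 1

c and x first become equal after step 1.

Comparing values at each step:
Initial: c=0, x=9
After step 1: c=9, x=9 ← equal!
After step 2: c=8, x=9
After step 3: c=8, x=8 ← equal!
After step 4: c=8, x=4
After step 5: c=8, x=-4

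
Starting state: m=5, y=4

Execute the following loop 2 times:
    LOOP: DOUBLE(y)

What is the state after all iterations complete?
m=5, y=16

Iteration trace:
Start: m=5, y=4
After iteration 1: m=5, y=8
After iteration 2: m=5, y=16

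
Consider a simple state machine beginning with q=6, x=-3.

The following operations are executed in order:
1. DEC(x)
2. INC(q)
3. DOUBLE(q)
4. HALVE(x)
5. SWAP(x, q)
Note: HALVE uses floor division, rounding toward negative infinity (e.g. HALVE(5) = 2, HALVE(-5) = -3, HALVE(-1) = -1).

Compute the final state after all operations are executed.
{q: -2, x: 14}

Step-by-step execution:
Initial: q=6, x=-3
After step 1 (DEC(x)): q=6, x=-4
After step 2 (INC(q)): q=7, x=-4
After step 3 (DOUBLE(q)): q=14, x=-4
After step 4 (HALVE(x)): q=14, x=-2
After step 5 (SWAP(x, q)): q=-2, x=14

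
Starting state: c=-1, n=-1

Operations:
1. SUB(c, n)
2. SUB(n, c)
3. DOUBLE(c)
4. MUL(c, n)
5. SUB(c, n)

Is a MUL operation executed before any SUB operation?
No

First MUL: step 4
First SUB: step 1
Since 4 > 1, SUB comes first.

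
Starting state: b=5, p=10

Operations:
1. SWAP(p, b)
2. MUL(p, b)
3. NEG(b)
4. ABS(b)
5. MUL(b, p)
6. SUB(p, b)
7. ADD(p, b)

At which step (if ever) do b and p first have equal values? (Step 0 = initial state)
Never

b and p never become equal during execution.

Comparing values at each step:
Initial: b=5, p=10
After step 1: b=10, p=5
After step 2: b=10, p=50
After step 3: b=-10, p=50
After step 4: b=10, p=50
After step 5: b=500, p=50
After step 6: b=500, p=-450
After step 7: b=500, p=50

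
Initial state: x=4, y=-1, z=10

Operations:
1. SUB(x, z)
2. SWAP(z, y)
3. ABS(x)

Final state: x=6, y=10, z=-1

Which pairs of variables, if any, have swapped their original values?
(y, z)

Comparing initial and final values:
x: 4 → 6
y: -1 → 10
z: 10 → -1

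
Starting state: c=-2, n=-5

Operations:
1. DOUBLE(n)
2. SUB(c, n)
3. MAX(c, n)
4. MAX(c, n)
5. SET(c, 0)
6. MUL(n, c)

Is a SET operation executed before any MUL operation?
Yes

First SET: step 5
First MUL: step 6
Since 5 < 6, SET comes first.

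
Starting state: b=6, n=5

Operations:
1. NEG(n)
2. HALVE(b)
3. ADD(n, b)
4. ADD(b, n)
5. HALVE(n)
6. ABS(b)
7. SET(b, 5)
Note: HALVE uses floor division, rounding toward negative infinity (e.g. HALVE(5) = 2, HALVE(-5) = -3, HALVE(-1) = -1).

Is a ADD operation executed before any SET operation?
Yes

First ADD: step 3
First SET: step 7
Since 3 < 7, ADD comes first.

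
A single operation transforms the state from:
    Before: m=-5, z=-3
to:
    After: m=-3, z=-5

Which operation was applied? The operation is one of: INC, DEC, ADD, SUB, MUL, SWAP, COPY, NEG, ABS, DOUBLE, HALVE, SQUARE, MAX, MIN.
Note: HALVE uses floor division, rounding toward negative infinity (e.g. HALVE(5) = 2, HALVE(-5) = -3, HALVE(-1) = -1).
SWAP(m, z)

Analyzing the change:
Before: m=-5, z=-3
After: m=-3, z=-5
Variable m changed from -5 to -3
Variable z changed from -3 to -5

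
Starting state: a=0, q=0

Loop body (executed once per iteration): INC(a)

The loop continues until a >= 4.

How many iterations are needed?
4

Tracing iterations:
Initial: a=0, q=0
After iteration 1: a=1, q=0
After iteration 2: a=2, q=0
After iteration 3: a=3, q=0
After iteration 4: a=4, q=0
a >= 4 now holds, so the loop exits after 4 iterations.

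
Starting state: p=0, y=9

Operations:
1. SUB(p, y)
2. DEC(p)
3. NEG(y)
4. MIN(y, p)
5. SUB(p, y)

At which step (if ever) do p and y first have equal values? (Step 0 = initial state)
Step 4

p and y first become equal after step 4.

Comparing values at each step:
Initial: p=0, y=9
After step 1: p=-9, y=9
After step 2: p=-10, y=9
After step 3: p=-10, y=-9
After step 4: p=-10, y=-10 ← equal!
After step 5: p=0, y=-10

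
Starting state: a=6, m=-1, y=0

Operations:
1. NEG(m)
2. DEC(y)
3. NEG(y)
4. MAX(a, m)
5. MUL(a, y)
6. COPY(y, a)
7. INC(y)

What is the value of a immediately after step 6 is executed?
a = 6

Tracing a through execution:
Initial: a = 6
After step 1 (NEG(m)): a = 6
After step 2 (DEC(y)): a = 6
After step 3 (NEG(y)): a = 6
After step 4 (MAX(a, m)): a = 6
After step 5 (MUL(a, y)): a = 6
After step 6 (COPY(y, a)): a = 6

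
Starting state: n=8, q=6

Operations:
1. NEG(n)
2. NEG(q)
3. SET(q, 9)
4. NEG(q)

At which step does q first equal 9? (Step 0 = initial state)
Step 3

Tracing q:
Initial: q = 6
After step 1: q = 6
After step 2: q = -6
After step 3: q = 9 ← first occurrence
After step 4: q = -9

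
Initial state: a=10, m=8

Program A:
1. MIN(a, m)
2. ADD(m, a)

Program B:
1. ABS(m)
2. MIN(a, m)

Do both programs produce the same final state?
No

Program A final state: a=8, m=16
Program B final state: a=8, m=8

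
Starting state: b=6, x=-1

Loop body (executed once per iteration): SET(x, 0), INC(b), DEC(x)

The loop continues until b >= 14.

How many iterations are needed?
8

Tracing iterations:
Initial: b=6, x=-1
After iteration 1: b=7, x=-1
After iteration 2: b=8, x=-1
After iteration 3: b=9, x=-1
After iteration 4: b=10, x=-1
After iteration 5: b=11, x=-1
After iteration 6: b=12, x=-1
After iteration 7: b=13, x=-1
After iteration 8: b=14, x=-1
b >= 14 now holds, so the loop exits after 8 iterations.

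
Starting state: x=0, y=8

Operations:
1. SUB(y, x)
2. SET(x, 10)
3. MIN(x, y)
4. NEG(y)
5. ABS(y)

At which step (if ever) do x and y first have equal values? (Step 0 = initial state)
Step 3

x and y first become equal after step 3.

Comparing values at each step:
Initial: x=0, y=8
After step 1: x=0, y=8
After step 2: x=10, y=8
After step 3: x=8, y=8 ← equal!
After step 4: x=8, y=-8
After step 5: x=8, y=8 ← equal!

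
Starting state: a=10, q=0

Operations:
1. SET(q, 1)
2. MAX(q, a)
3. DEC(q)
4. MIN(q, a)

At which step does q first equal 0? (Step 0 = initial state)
Step 0

Tracing q:
Initial: q = 0 ← first occurrence
After step 1: q = 1
After step 2: q = 10
After step 3: q = 9
After step 4: q = 9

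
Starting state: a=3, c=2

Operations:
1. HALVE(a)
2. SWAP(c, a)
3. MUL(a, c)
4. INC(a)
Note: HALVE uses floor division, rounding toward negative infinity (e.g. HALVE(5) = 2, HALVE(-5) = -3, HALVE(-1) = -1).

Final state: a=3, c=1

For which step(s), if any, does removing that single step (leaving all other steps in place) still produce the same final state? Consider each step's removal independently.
Step(s) 3

Testing removal of each single step:
Without step 1: final = a=7, c=3 (different)
Without step 2: final = a=3, c=2 (different)
Without step 3: final = a=3, c=1 (same)
Without step 4: final = a=2, c=1 (different)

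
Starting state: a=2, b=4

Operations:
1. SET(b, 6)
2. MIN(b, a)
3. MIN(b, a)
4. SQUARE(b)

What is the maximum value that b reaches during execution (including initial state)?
6

Values of b at each step:
Initial: b = 4
After step 1: b = 6 ← maximum
After step 2: b = 2
After step 3: b = 2
After step 4: b = 4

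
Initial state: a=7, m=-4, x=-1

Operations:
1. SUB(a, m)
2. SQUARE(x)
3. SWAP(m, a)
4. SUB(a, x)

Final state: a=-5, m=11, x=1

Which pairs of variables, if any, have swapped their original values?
None

Comparing initial and final values:
a: 7 → -5
m: -4 → 11
x: -1 → 1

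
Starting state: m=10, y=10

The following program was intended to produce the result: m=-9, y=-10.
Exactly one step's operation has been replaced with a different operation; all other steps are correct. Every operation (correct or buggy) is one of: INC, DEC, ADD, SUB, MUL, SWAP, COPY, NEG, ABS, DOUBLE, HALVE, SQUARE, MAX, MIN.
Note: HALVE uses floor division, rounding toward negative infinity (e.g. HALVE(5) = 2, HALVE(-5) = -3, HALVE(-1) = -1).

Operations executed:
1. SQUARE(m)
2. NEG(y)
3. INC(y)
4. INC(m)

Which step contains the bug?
Step 3

Trace with buggy code:
Initial: m=10, y=10
After step 1: m=100, y=10
After step 2: m=100, y=-10
After step 3: m=100, y=-9
After step 4: m=101, y=-9
Actual final m=101, y=-9 ≠ expected m=-9, y=-10.
Step 3 is the only position where a single-operation replacement can produce the expected result.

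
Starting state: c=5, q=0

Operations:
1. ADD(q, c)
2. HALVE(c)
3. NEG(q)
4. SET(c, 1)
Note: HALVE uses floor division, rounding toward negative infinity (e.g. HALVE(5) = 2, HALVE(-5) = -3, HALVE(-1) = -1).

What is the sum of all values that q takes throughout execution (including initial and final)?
0

Values of q at each step:
Initial: q = 0
After step 1: q = 5
After step 2: q = 5
After step 3: q = -5
After step 4: q = -5
Sum = 0 + 5 + 5 + -5 + -5 = 0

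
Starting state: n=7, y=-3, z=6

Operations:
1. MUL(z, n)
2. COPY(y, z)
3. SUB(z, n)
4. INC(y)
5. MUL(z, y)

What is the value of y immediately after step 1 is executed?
y = -3

Tracing y through execution:
Initial: y = -3
After step 1 (MUL(z, n)): y = -3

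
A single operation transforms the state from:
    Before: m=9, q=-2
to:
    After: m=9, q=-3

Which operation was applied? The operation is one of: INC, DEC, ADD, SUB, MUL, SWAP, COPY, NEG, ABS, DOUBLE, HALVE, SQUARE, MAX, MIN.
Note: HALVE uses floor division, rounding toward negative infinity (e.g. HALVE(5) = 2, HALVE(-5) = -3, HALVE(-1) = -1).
DEC(q)

Analyzing the change:
Before: m=9, q=-2
After: m=9, q=-3
Variable q changed from -2 to -3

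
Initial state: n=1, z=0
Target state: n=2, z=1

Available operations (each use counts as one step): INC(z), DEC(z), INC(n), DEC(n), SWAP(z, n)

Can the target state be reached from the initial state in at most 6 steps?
Yes

Path (2 steps): INC(z) → INC(n)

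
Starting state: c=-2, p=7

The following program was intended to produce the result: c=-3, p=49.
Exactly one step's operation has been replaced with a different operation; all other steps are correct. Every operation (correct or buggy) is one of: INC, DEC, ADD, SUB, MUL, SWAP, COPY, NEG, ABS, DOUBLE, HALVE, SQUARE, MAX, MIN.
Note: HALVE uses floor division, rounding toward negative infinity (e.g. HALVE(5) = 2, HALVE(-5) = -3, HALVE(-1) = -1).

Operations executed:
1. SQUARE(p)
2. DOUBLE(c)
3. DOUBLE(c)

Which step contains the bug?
Step 3

Trace with buggy code:
Initial: c=-2, p=7
After step 1: c=-2, p=49
After step 2: c=-4, p=49
After step 3: c=-8, p=49
Actual final c=-8, p=49 ≠ expected c=-3, p=49.
Step 3 is the only position where a single-operation replacement can produce the expected result.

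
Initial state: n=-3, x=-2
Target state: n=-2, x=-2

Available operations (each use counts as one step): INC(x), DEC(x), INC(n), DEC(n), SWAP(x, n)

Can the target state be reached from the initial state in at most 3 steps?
Yes

Path (1 step): INC(n)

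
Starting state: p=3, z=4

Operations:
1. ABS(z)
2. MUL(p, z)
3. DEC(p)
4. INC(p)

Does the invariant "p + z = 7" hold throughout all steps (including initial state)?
No, violated after step 2

The invariant is violated after step 2.

State at each step:
Initial: p=3, z=4
After step 1: p=3, z=4
After step 2: p=12, z=4
After step 3: p=11, z=4
After step 4: p=12, z=4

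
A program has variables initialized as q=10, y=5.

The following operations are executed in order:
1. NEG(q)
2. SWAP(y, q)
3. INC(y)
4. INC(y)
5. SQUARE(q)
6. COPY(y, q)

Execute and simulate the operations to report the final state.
{q: 25, y: 25}

Step-by-step execution:
Initial: q=10, y=5
After step 1 (NEG(q)): q=-10, y=5
After step 2 (SWAP(y, q)): q=5, y=-10
After step 3 (INC(y)): q=5, y=-9
After step 4 (INC(y)): q=5, y=-8
After step 5 (SQUARE(q)): q=25, y=-8
After step 6 (COPY(y, q)): q=25, y=25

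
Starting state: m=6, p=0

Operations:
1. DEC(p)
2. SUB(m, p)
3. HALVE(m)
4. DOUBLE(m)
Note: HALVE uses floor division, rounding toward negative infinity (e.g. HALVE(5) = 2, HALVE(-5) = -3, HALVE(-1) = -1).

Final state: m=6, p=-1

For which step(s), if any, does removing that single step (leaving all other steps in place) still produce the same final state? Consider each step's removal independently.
Step(s) 2

Testing removal of each single step:
Without step 1: final = m=6, p=0 (different)
Without step 2: final = m=6, p=-1 (same)
Without step 3: final = m=14, p=-1 (different)
Without step 4: final = m=3, p=-1 (different)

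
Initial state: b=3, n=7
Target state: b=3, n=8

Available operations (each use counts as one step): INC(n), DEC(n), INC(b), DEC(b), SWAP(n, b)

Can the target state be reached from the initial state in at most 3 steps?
Yes

Path (1 step): INC(n)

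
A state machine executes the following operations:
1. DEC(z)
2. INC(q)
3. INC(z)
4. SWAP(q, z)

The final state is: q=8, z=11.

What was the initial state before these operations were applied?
q=10, z=8

Working backwards:
Final state: q=8, z=11
Before step 4 (SWAP(q, z)): q=11, z=8
Before step 3 (INC(z)): q=11, z=7
Before step 2 (INC(q)): q=10, z=7
Before step 1 (DEC(z)): q=10, z=8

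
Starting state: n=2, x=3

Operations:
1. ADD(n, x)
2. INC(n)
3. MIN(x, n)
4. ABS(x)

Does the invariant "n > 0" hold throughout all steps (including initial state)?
Yes

The invariant holds at every step.

State at each step:
Initial: n=2, x=3
After step 1: n=5, x=3
After step 2: n=6, x=3
After step 3: n=6, x=3
After step 4: n=6, x=3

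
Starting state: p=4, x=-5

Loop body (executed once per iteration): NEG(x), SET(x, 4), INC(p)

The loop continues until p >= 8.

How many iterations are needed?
4

Tracing iterations:
Initial: p=4, x=-5
After iteration 1: p=5, x=4
After iteration 2: p=6, x=4
After iteration 3: p=7, x=4
After iteration 4: p=8, x=4
p >= 8 now holds, so the loop exits after 4 iterations.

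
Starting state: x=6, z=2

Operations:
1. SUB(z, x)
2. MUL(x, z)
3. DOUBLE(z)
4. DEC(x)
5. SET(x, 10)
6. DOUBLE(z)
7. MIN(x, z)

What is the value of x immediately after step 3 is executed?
x = -24

Tracing x through execution:
Initial: x = 6
After step 1 (SUB(z, x)): x = 6
After step 2 (MUL(x, z)): x = -24
After step 3 (DOUBLE(z)): x = -24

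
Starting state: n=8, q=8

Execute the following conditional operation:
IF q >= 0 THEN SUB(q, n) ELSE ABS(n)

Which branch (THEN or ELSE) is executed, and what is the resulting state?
Branch: THEN, Final state: n=8, q=0

Evaluating condition: q >= 0
q = 8
Condition is True, so THEN branch executes
After SUB(q, n): n=8, q=0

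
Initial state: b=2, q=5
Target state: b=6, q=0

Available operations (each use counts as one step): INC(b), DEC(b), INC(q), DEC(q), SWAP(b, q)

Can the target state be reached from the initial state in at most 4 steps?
Yes

Path (4 steps): DEC(b) → DEC(b) → INC(q) → SWAP(b, q)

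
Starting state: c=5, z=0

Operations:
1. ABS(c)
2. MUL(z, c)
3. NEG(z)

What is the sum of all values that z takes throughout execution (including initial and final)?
0

Values of z at each step:
Initial: z = 0
After step 1: z = 0
After step 2: z = 0
After step 3: z = 0
Sum = 0 + 0 + 0 + 0 = 0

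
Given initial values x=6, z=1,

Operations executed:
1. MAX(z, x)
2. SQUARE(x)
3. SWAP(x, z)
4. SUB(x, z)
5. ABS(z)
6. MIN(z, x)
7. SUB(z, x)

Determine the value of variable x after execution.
x = -30

Tracing execution:
Step 1: MAX(z, x) → x = 6
Step 2: SQUARE(x) → x = 36
Step 3: SWAP(x, z) → x = 6
Step 4: SUB(x, z) → x = -30
Step 5: ABS(z) → x = -30
Step 6: MIN(z, x) → x = -30
Step 7: SUB(z, x) → x = -30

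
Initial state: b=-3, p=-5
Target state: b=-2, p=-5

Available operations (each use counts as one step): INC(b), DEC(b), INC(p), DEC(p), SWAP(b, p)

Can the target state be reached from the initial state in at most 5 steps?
Yes

Path (1 step): INC(b)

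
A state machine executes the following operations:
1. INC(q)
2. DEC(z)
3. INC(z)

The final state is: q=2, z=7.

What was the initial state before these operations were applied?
q=1, z=7

Working backwards:
Final state: q=2, z=7
Before step 3 (INC(z)): q=2, z=6
Before step 2 (DEC(z)): q=2, z=7
Before step 1 (INC(q)): q=1, z=7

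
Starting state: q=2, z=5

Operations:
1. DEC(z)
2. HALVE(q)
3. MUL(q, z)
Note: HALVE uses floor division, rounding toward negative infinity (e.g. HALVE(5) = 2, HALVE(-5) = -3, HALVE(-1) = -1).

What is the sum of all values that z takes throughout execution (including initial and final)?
17

Values of z at each step:
Initial: z = 5
After step 1: z = 4
After step 2: z = 4
After step 3: z = 4
Sum = 5 + 4 + 4 + 4 = 17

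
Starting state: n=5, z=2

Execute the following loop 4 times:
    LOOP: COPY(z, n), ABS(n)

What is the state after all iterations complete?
n=5, z=5

Iteration trace:
Start: n=5, z=2
After iteration 1: n=5, z=5
After iteration 2: n=5, z=5
After iteration 3: n=5, z=5
After iteration 4: n=5, z=5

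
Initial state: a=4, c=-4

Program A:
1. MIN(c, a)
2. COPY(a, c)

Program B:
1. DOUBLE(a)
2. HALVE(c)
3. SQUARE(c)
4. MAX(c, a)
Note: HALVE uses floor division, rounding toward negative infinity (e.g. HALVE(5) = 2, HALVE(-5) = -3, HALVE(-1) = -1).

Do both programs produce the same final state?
No

Program A final state: a=-4, c=-4
Program B final state: a=8, c=8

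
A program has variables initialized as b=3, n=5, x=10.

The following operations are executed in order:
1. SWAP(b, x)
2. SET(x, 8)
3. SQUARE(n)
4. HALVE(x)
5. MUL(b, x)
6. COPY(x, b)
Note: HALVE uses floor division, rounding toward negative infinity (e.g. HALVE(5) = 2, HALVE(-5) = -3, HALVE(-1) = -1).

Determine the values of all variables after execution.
{b: 40, n: 25, x: 40}

Step-by-step execution:
Initial: b=3, n=5, x=10
After step 1 (SWAP(b, x)): b=10, n=5, x=3
After step 2 (SET(x, 8)): b=10, n=5, x=8
After step 3 (SQUARE(n)): b=10, n=25, x=8
After step 4 (HALVE(x)): b=10, n=25, x=4
After step 5 (MUL(b, x)): b=40, n=25, x=4
After step 6 (COPY(x, b)): b=40, n=25, x=40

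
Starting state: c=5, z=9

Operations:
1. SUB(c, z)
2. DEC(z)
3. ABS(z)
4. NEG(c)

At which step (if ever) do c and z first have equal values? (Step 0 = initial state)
Never

c and z never become equal during execution.

Comparing values at each step:
Initial: c=5, z=9
After step 1: c=-4, z=9
After step 2: c=-4, z=8
After step 3: c=-4, z=8
After step 4: c=4, z=8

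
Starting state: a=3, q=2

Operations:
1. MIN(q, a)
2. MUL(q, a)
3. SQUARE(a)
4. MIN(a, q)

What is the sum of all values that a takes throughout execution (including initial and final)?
24

Values of a at each step:
Initial: a = 3
After step 1: a = 3
After step 2: a = 3
After step 3: a = 9
After step 4: a = 6
Sum = 3 + 3 + 3 + 9 + 6 = 24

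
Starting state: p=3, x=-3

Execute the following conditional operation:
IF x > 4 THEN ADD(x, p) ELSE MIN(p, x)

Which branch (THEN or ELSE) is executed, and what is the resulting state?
Branch: ELSE, Final state: p=-3, x=-3

Evaluating condition: x > 4
x = -3
Condition is False, so ELSE branch executes
After MIN(p, x): p=-3, x=-3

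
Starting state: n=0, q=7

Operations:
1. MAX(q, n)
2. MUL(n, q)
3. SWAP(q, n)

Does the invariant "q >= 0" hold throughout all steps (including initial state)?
Yes

The invariant holds at every step.

State at each step:
Initial: n=0, q=7
After step 1: n=0, q=7
After step 2: n=0, q=7
After step 3: n=7, q=0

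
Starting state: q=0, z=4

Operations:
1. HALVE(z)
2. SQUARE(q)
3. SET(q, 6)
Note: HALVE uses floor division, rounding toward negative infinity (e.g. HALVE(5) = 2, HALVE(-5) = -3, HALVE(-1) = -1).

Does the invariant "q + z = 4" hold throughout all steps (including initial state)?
No, violated after step 1

The invariant is violated after step 1.

State at each step:
Initial: q=0, z=4
After step 1: q=0, z=2
After step 2: q=0, z=2
After step 3: q=6, z=2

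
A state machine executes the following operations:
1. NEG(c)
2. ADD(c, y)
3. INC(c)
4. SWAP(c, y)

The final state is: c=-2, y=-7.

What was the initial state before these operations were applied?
c=6, y=-2

Working backwards:
Final state: c=-2, y=-7
Before step 4 (SWAP(c, y)): c=-7, y=-2
Before step 3 (INC(c)): c=-8, y=-2
Before step 2 (ADD(c, y)): c=-6, y=-2
Before step 1 (NEG(c)): c=6, y=-2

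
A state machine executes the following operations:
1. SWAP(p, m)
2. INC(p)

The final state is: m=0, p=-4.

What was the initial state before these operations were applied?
m=-5, p=0

Working backwards:
Final state: m=0, p=-4
Before step 2 (INC(p)): m=0, p=-5
Before step 1 (SWAP(p, m)): m=-5, p=0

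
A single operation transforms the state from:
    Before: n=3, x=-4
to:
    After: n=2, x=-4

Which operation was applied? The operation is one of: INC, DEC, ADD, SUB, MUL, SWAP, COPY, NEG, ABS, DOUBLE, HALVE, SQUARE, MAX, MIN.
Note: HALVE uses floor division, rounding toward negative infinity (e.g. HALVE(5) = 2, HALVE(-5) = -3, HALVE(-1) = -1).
DEC(n)

Analyzing the change:
Before: n=3, x=-4
After: n=2, x=-4
Variable n changed from 3 to 2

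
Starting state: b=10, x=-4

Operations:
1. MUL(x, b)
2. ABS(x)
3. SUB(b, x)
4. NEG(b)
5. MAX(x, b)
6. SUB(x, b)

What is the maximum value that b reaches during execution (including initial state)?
30

Values of b at each step:
Initial: b = 10
After step 1: b = 10
After step 2: b = 10
After step 3: b = -30
After step 4: b = 30 ← maximum
After step 5: b = 30
After step 6: b = 30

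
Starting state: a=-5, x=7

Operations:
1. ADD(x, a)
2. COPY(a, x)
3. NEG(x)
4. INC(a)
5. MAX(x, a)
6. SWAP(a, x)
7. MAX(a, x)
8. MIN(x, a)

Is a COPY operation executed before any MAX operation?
Yes

First COPY: step 2
First MAX: step 5
Since 2 < 5, COPY comes first.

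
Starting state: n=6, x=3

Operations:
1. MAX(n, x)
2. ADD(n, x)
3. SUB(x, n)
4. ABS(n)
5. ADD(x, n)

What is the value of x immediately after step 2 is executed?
x = 3

Tracing x through execution:
Initial: x = 3
After step 1 (MAX(n, x)): x = 3
After step 2 (ADD(n, x)): x = 3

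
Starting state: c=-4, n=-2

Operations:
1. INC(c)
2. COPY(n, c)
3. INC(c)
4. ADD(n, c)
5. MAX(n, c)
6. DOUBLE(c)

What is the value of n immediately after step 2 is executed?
n = -3

Tracing n through execution:
Initial: n = -2
After step 1 (INC(c)): n = -2
After step 2 (COPY(n, c)): n = -3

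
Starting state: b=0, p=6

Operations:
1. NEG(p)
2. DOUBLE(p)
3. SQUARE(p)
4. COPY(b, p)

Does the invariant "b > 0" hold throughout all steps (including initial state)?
No, violated at the initial state

The invariant is violated at the initial state (step 0).

State at each step:
Initial: b=0, p=6
After step 1: b=0, p=-6
After step 2: b=0, p=-12
After step 3: b=0, p=144
After step 4: b=144, p=144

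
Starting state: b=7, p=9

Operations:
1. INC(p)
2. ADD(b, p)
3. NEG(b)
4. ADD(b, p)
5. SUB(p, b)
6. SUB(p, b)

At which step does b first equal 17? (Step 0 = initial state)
Step 2

Tracing b:
Initial: b = 7
After step 1: b = 7
After step 2: b = 17 ← first occurrence
After step 3: b = -17
After step 4: b = -7
After step 5: b = -7
After step 6: b = -7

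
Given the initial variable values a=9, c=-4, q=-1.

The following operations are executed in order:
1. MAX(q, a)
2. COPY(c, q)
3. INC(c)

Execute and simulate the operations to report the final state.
{a: 9, c: 10, q: 9}

Step-by-step execution:
Initial: a=9, c=-4, q=-1
After step 1 (MAX(q, a)): a=9, c=-4, q=9
After step 2 (COPY(c, q)): a=9, c=9, q=9
After step 3 (INC(c)): a=9, c=10, q=9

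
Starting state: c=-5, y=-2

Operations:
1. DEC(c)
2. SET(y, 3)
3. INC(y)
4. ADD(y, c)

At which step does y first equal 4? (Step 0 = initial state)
Step 3

Tracing y:
Initial: y = -2
After step 1: y = -2
After step 2: y = 3
After step 3: y = 4 ← first occurrence
After step 4: y = -2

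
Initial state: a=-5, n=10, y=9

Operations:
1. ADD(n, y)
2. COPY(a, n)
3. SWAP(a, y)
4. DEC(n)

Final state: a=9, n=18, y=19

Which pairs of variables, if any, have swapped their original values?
None

Comparing initial and final values:
y: 9 → 19
n: 10 → 18
a: -5 → 9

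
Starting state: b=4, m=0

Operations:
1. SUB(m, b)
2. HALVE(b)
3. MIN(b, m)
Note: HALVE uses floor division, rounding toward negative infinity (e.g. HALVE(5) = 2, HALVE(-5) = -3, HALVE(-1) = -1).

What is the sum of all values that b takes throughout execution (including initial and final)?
6

Values of b at each step:
Initial: b = 4
After step 1: b = 4
After step 2: b = 2
After step 3: b = -4
Sum = 4 + 4 + 2 + -4 = 6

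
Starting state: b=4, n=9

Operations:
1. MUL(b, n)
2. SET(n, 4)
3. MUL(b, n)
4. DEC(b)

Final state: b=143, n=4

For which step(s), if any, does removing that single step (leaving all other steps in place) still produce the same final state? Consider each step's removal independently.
None - removing any single step changes the final result

Testing removal of each single step:
Without step 1: final = b=15, n=4 (different)
Without step 2: final = b=323, n=9 (different)
Without step 3: final = b=35, n=4 (different)
Without step 4: final = b=144, n=4 (different)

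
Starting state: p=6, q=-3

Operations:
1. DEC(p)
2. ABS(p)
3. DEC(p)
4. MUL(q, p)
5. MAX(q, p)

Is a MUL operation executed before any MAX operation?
Yes

First MUL: step 4
First MAX: step 5
Since 4 < 5, MUL comes first.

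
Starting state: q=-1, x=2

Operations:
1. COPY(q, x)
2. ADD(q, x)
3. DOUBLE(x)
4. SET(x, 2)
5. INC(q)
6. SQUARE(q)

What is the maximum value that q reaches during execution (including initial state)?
25

Values of q at each step:
Initial: q = -1
After step 1: q = 2
After step 2: q = 4
After step 3: q = 4
After step 4: q = 4
After step 5: q = 5
After step 6: q = 25 ← maximum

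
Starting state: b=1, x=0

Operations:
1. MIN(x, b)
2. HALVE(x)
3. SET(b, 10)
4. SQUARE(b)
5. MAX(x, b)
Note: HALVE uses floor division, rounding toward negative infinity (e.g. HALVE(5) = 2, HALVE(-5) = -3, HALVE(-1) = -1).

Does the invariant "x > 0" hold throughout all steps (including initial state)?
No, violated at the initial state

The invariant is violated at the initial state (step 0).

State at each step:
Initial: b=1, x=0
After step 1: b=1, x=0
After step 2: b=1, x=0
After step 3: b=10, x=0
After step 4: b=100, x=0
After step 5: b=100, x=100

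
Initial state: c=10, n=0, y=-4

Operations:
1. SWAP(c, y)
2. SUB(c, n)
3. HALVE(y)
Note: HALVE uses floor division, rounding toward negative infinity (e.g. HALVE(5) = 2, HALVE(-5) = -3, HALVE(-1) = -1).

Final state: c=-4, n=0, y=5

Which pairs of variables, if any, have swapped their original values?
None

Comparing initial and final values:
n: 0 → 0
c: 10 → -4
y: -4 → 5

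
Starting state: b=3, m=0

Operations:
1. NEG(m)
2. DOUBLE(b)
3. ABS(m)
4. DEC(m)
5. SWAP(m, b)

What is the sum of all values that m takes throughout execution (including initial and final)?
5

Values of m at each step:
Initial: m = 0
After step 1: m = 0
After step 2: m = 0
After step 3: m = 0
After step 4: m = -1
After step 5: m = 6
Sum = 0 + 0 + 0 + 0 + -1 + 6 = 5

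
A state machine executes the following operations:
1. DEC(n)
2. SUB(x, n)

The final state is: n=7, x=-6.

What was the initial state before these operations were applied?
n=8, x=1

Working backwards:
Final state: n=7, x=-6
Before step 2 (SUB(x, n)): n=7, x=1
Before step 1 (DEC(n)): n=8, x=1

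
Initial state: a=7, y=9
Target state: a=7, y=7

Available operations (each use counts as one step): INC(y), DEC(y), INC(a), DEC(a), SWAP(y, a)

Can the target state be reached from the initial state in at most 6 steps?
Yes

Path (2 steps): DEC(y) → DEC(y)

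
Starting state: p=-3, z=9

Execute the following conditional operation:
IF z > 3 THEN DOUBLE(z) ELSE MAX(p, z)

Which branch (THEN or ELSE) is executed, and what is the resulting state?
Branch: THEN, Final state: p=-3, z=18

Evaluating condition: z > 3
z = 9
Condition is True, so THEN branch executes
After DOUBLE(z): p=-3, z=18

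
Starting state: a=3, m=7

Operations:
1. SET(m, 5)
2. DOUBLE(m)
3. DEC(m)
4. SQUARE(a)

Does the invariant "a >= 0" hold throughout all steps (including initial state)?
Yes

The invariant holds at every step.

State at each step:
Initial: a=3, m=7
After step 1: a=3, m=5
After step 2: a=3, m=10
After step 3: a=3, m=9
After step 4: a=9, m=9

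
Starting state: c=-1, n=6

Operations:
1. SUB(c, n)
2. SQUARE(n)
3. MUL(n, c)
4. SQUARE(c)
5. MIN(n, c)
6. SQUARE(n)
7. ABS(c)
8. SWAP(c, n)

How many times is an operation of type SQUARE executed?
3

Counting SQUARE operations:
Step 2: SQUARE(n) ← SQUARE
Step 4: SQUARE(c) ← SQUARE
Step 6: SQUARE(n) ← SQUARE
Total: 3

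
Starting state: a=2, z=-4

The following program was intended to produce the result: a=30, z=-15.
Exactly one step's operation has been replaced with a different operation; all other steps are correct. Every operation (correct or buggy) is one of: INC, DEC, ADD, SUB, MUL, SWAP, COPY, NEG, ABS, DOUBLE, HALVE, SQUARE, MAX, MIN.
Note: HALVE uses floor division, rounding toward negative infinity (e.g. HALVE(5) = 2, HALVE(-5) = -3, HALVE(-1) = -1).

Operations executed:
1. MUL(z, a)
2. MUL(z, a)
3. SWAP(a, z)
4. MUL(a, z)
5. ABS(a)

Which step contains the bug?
Step 3

Trace with buggy code:
Initial: a=2, z=-4
After step 1: a=2, z=-8
After step 2: a=2, z=-16
After step 3: a=-16, z=2
After step 4: a=-32, z=2
After step 5: a=32, z=2
Actual final a=32, z=2 ≠ expected a=30, z=-15.
Step 3 is the only position where a single-operation replacement can produce the expected result.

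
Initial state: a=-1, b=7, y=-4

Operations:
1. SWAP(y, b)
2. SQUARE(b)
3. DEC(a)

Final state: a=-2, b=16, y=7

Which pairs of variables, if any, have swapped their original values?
None

Comparing initial and final values:
y: -4 → 7
b: 7 → 16
a: -1 → -2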